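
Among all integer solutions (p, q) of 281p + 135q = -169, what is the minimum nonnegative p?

46

gcd(281, 135) = 1  (281 = 2·135 + 11, 135 = 12·11 + 3, 11 = 3·3 + 2, 3 = 1·2 + 1, 2 = 2·1).
1 divides -169, so solutions exist.
Back-substituting, 281·(-49) + 135·(102) = 1.
Scale by -169/1 = -169: (p₀, q₀) = (8281, -17238).
General solution: p = 8281 + 135t, q = -17238 - 281t for integer t.
p ≥ 0: smallest is 8281 mod 135 = 46 (at t = -61), with q = -97.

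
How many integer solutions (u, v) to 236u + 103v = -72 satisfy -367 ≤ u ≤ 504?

9

gcd(236, 103) = 1  (236 = 2*103 + 30, 103 = 3*30 + 13, 30 = 2*13 + 4, 13 = 3*4 + 1, 4 = 4*1).
Back-substituting, 236*(-24) + 103*(55) = 1.
Scale by -72: particular solution (1728, -3960); reduce u mod 103: (80, -184).
General solution: u = 80 + 103t, v = -184 - 236t for integer t.
-367 ≤ 80 + 103t ≤ 504 gives t ∈ [-4, 4], which is 9 values.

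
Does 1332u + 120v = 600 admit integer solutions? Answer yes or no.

gcd(1332, 120) = 12  (1332 = 11·120 + 12, 120 = 10·12).
12 divides 600, so integer solutions exist.

yes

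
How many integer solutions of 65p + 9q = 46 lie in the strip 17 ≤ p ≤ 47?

gcd(65, 9):
  65 = 7×9 + 2
  9 = 4×2 + 1
  2 = 2×1
so gcd(65, 9) = 1.
Back-substitute for Bézout coefficients:
  1 = 9 - 4×2
  ... = 65×(-4) + 9×(29)
Scale by 46: particular solution (-184, 1334); reduce p mod 9: (5, -31).
General solution: p = 5 + 9t, q = -31 - 65t for integer t.
17 ≤ 5 + 9t ≤ 47 gives t ∈ [2, 4], which is 3 values.

3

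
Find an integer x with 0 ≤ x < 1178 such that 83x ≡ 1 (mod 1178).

809

gcd(1178, 83) = 1.
By Bézout, 83·(-369) + 1178·(26) = 1.
So 83·-369 ≡ 1 (mod 1178), and -369 mod 1178 = 809.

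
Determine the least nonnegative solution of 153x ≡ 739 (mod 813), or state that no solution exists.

no solution

gcd(813, 153):
  813 = 5·153 + 48
  153 = 3·48 + 9
  48 = 5·9 + 3
  9 = 3·3
so gcd(813, 153) = 3.
3 does not divide 739, so the congruence has no solution.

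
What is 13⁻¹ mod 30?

gcd(30, 13):
  30 = 2·13 + 4
  13 = 3·4 + 1
  4 = 4·1
so gcd(30, 13) = 1.
Back-substitute for Bézout coefficients:
  1 = 13 - 3·4
  ... = 13·(7) + 30·(-3)
So 13·7 ≡ 1 (mod 30), and 7 mod 30 = 7.

7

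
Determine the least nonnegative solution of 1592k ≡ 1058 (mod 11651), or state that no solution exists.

gcd(11651, 1592) = 1  (11651 = 7·1592 + 507, 1592 = 3·507 + 71, 507 = 7·71 + 10, 71 = 7·10 + 1, 10 = 10·1).
1 divides 1058, so solutions exist.
Back-substituting, 1592·(1149) + 11651·(-157) = 1.
So 1592·(1149) ≡ 1 (mod 11651); multiply by 1058: k ≡ 1215642 (mod 11651).
Smallest nonnegative: k = 1215642 mod 11651 = 3938.

3938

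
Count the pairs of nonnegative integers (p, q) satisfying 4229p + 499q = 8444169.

gcd(4229, 499) = 1.
By Bézout, 4229×(-40) + 499×(339) = 1.
One solution: (352, 13939).
General: p = 352 + 499t, q = 13939 - 4229t.
p ≥ 0 ⇒ t ≥ 0; q ≥ 0 ⇒ t ≤ 3. So t ∈ [0, 3]: 4 solutions.

4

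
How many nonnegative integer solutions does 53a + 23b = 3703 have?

4

gcd(53, 23):
  53 = 2*23 + 7
  23 = 3*7 + 2
  7 = 3*2 + 1
  2 = 2*1
so gcd(53, 23) = 1.
Back-substitute for Bézout coefficients:
  1 = 7 - 3*2
  ... = 53*(10) + 23*(-23)
Scale by 3703: one solution is (37030, -85169). Reduce a mod 23: (0, 161).
General: a = 0 + 23t, b = 161 - 53t.
a ≥ 0 ⇒ t ≥ 0; b ≥ 0 ⇒ t ≤ 3. So t ∈ [0, 3]: 4 solutions.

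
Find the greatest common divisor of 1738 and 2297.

1

gcd(2297, 1738) = 1  (2297 = 1*1738 + 559, 1738 = 3*559 + 61, 559 = 9*61 + 10, 61 = 6*10 + 1, 10 = 10*1).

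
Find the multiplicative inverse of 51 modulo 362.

71

gcd(362, 51) = 1.
By Bézout, 51*(71) + 362*(-10) = 1.
So 51*71 ≡ 1 (mod 362), and 71 mod 362 = 71.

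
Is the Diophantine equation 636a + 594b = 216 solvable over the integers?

yes

gcd(636, 594) = 6  (636 = 1·594 + 42, 594 = 14·42 + 6, 42 = 7·6).
6 divides 216, so integer solutions exist.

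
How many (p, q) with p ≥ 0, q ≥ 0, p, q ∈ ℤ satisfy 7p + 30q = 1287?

gcd(30, 7) = 1  (30 = 4×7 + 2, 7 = 3×2 + 1, 2 = 2×1).
Back-substituting, 7×(13) + 30×(-3) = 1.
Scale by 1287: one solution is (16731, -3861). Reduce p mod 30: (21, 38).
General: p = 21 + 30t, q = 38 - 7t.
p ≥ 0 ⇒ t ≥ 0; q ≥ 0 ⇒ t ≤ 5. So t ∈ [0, 5]: 6 solutions.

6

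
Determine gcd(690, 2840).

10

gcd(2840, 690):
  2840 = 4·690 + 80
  690 = 8·80 + 50
  80 = 1·50 + 30
  50 = 1·30 + 20
  30 = 1·20 + 10
  20 = 2·10
so gcd(2840, 690) = 10.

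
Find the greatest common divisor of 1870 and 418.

gcd(1870, 418):
  1870 = 4×418 + 198
  418 = 2×198 + 22
  198 = 9×22
so gcd(1870, 418) = 22.

22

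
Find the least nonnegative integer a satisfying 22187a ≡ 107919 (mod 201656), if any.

66045

gcd(201656, 22187) = 1  (201656 = 9·22187 + 1973, 22187 = 11·1973 + 484, 1973 = 4·484 + 37, 484 = 13·37 + 3, 37 = 12·3 + 1, 3 = 3·1).
1 divides 107919, so solutions exist.
Back-substituting, 22187·(-65413) + 201656·(7197) = 1.
So 22187·(-65413) ≡ 1 (mod 201656); multiply by 107919: a ≡ -7059305547 (mod 201656).
Smallest nonnegative: a = -7059305547 mod 201656 = 66045.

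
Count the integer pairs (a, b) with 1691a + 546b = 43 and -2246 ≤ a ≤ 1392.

gcd(1691, 546) = 1  (1691 = 3·546 + 53, 546 = 10·53 + 16, 53 = 3·16 + 5, 16 = 3·5 + 1, 5 = 5·1).
Back-substituting, 1691·(-103) + 546·(319) = 1.
Scale by 43: particular solution (-4429, 13717); reduce a mod 546: (485, -1502).
General solution: a = 485 + 546t, b = -1502 - 1691t for integer t.
-2246 ≤ 485 + 546t ≤ 1392 gives t ∈ [-5, 1], which is 7 values.

7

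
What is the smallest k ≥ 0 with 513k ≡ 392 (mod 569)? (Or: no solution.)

562

gcd(569, 513) = 1.
1 divides 392, so solutions exist.
By Bézout, 513×(254) + 569×(-229) = 1.
So 513×(254) ≡ 1 (mod 569); multiply by 392: k ≡ 99568 (mod 569).
Smallest nonnegative: k = 99568 mod 569 = 562.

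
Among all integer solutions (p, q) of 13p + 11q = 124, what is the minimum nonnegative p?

gcd(13, 11):
  13 = 1×11 + 2
  11 = 5×2 + 1
  2 = 2×1
so gcd(13, 11) = 1.
1 divides 124, so solutions exist.
Back-substitute for Bézout coefficients:
  1 = 11 - 5×2
  ... = 13×(-5) + 11×(6)
Scale by 124/1 = 124: (p₀, q₀) = (-620, 744).
General solution: p = -620 + 11t, q = 744 - 13t for integer t.
p ≥ 0: smallest is -620 mod 11 = 7 (at t = 57), with q = 3.

7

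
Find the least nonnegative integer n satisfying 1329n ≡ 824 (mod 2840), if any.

896

gcd(2840, 1329) = 1.
1 divides 824, so solutions exist.
By Bézout, 1329×(-671) + 2840×(314) = 1.
So 1329×(-671) ≡ 1 (mod 2840); multiply by 824: n ≡ -552904 (mod 2840).
Smallest nonnegative: n = -552904 mod 2840 = 896.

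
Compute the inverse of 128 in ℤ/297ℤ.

gcd(297, 128) = 1.
By Bézout, 128·(-58) + 297·(25) = 1.
So 128·-58 ≡ 1 (mod 297), and -58 mod 297 = 239.

239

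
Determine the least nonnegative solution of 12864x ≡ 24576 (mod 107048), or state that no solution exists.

gcd(107048, 12864) = 8.
8 divides 24576, so solutions exist.
By Bézout, 12864×(3287) + 107048×(-395) = 8.
So 12864×(3287) ≡ 8 (mod 107048); multiply by 3072: x ≡ 10097664 (mod 13381).
Smallest nonnegative: x = 10097664 mod 13381 = 8390.

8390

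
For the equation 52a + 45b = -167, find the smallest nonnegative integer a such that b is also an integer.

34

gcd(52, 45):
  52 = 1·45 + 7
  45 = 6·7 + 3
  7 = 2·3 + 1
  3 = 3·1
so gcd(52, 45) = 1.
1 divides -167, so solutions exist.
Back-substitute for Bézout coefficients:
  1 = 7 - 2·3
  ... = 52·(13) + 45·(-15)
Scale by -167/1 = -167: (a₀, b₀) = (-2171, 2505).
General solution: a = -2171 + 45t, b = 2505 - 52t for integer t.
a ≥ 0: smallest is -2171 mod 45 = 34 (at t = 49), with b = -43.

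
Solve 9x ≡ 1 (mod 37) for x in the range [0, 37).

gcd(37, 9) = 1  (37 = 4·9 + 1, 9 = 9·1).
Back-substituting, 9·(-4) + 37·(1) = 1.
So 9·-4 ≡ 1 (mod 37), and -4 mod 37 = 33.

33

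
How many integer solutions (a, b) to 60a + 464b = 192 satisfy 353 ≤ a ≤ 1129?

6

gcd(464, 60) = 4  (464 = 7*60 + 44, 60 = 1*44 + 16, 44 = 2*16 + 12, 16 = 1*12 + 4, 12 = 3*4).
Back-substituting, 60*(31) + 464*(-4) = 4.
Scale by 48: particular solution (1488, -192); reduce a mod 116: (96, -12).
General solution: a = 96 + 116t, b = -12 - 15t for integer t.
353 ≤ 96 + 116t ≤ 1129 gives t ∈ [3, 8], which is 6 values.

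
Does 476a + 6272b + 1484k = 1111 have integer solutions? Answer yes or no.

gcd(6272, 476) = 28.
gcd(28, 1484) = 28.
28 does not divide 1111 (remainder 19), so no integer solutions.

no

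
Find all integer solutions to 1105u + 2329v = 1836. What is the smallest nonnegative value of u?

gcd(2329, 1105) = 17  (2329 = 2·1105 + 119, 1105 = 9·119 + 34, 119 = 3·34 + 17, 34 = 2·17).
17 divides 1836, so solutions exist.
Back-substituting, 1105·(-59) + 2329·(28) = 17.
Scale by 1836/17 = 108: (u₀, v₀) = (-6372, 3024).
General solution: u = -6372 + 137t, v = 3024 - 65t for integer t.
u ≥ 0: smallest is -6372 mod 137 = 67 (at t = 47), with v = -31.

67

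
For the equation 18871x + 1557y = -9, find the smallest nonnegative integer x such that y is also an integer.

gcd(18871, 1557) = 1.
1 divides -9, so solutions exist.
By Bézout, 18871·(-383) + 1557·(4642) = 1.
Scale by -9/1 = -9: (x₀, y₀) = (3447, -41778).
General solution: x = 3447 + 1557t, y = -41778 - 18871t for integer t.
x ≥ 0: smallest is 3447 mod 1557 = 333 (at t = -2), with y = -4036.

333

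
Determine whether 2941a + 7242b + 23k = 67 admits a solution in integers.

yes

gcd(7242, 2941) = 17.
gcd(17, 23) = 1.
1 divides 67, so integer solutions exist.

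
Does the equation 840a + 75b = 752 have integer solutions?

no

gcd(840, 75) = 15  (840 = 11*75 + 15, 75 = 5*15).
15 does not divide 752 (remainder 2), so no integer solutions.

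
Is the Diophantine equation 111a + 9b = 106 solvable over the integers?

no

gcd(111, 9) = 3.
3 does not divide 106 (remainder 1), so no integer solutions.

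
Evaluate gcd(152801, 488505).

gcd(488505, 152801) = 29  (488505 = 3*152801 + 30102, 152801 = 5*30102 + 2291, 30102 = 13*2291 + 319, 2291 = 7*319 + 58, 319 = 5*58 + 29, 58 = 2*29).

29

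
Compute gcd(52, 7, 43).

gcd(52, 7) = 1.
gcd(1, 43) = 1.

1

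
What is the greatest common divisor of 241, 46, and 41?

1

gcd(241, 46):
  241 = 5×46 + 11
  46 = 4×11 + 2
  11 = 5×2 + 1
  2 = 2×1
so gcd(241, 46) = 1.
gcd(1, 41) = 1.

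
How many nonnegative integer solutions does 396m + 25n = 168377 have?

17

gcd(396, 25):
  396 = 15·25 + 21
  25 = 1·21 + 4
  21 = 5·4 + 1
  4 = 4·1
so gcd(396, 25) = 1.
Back-substitute for Bézout coefficients:
  1 = 21 - 5·4
  ... = 396·(6) + 25·(-95)
Scale by 168377: one solution is (1010262, -15995815). Reduce m mod 25: (12, 6545).
General: m = 12 + 25t, n = 6545 - 396t.
m ≥ 0 ⇒ t ≥ 0; n ≥ 0 ⇒ t ≤ 16. So t ∈ [0, 16]: 17 solutions.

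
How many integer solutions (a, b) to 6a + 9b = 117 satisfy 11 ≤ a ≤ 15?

gcd(9, 6) = 3  (9 = 1×6 + 3, 6 = 2×3).
Back-substituting, 6×(-1) + 9×(1) = 3.
Scale by 39: particular solution (-39, 39); reduce a mod 3: (0, 13).
General solution: a = 0 + 3t, b = 13 - 2t for integer t.
11 ≤ 0 + 3t ≤ 15 gives t ∈ [4, 5], which is 2 values.

2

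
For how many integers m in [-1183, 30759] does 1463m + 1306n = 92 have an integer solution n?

25

gcd(1463, 1306) = 1  (1463 = 1×1306 + 157, 1306 = 8×157 + 50, 157 = 3×50 + 7, 50 = 7×7 + 1, 7 = 7×1).
Back-substituting, 1463×(-183) + 1306×(205) = 1.
Scale by 92: particular solution (-16836, 18860); reduce m mod 1306: (142, -159).
General solution: m = 142 + 1306t, n = -159 - 1463t for integer t.
-1183 ≤ 142 + 1306t ≤ 30759 gives t ∈ [-1, 23], which is 25 values.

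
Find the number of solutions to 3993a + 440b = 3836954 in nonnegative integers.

gcd(3993, 440) = 11.
By Bézout, 3993×(-13) + 440×(118) = 11.
One solution: (18, 8557).
General: a = 18 + 40t, b = 8557 - 363t.
a ≥ 0 ⇒ t ≥ 0; b ≥ 0 ⇒ t ≤ 23. So t ∈ [0, 23]: 24 solutions.

24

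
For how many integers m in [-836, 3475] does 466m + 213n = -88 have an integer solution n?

gcd(466, 213) = 1.
By Bézout, 466×(16) + 213×(-35) = 1.
Particular solution: (83, -182).
General solution: m = 83 + 213t, n = -182 - 466t for integer t.
-836 ≤ 83 + 213t ≤ 3475 gives t ∈ [-4, 15], which is 20 values.

20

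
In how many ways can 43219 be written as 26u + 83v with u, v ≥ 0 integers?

gcd(83, 26):
  83 = 3·26 + 5
  26 = 5·5 + 1
  5 = 5·1
so gcd(83, 26) = 1.
Back-substitute for Bézout coefficients:
  1 = 26 - 5·5
  ... = 26·(16) + 83·(-5)
Scale by 43219: one solution is (691504, -216095). Reduce u mod 83: (31, 511).
General: u = 31 + 83t, v = 511 - 26t.
u ≥ 0 ⇒ t ≥ 0; v ≥ 0 ⇒ t ≤ 19. So t ∈ [0, 19]: 20 solutions.

20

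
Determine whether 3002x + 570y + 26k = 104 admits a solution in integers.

yes

gcd(3002, 570) = 38.
gcd(38, 26) = 2.
2 divides 104, so integer solutions exist.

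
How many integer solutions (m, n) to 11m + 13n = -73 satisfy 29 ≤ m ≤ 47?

gcd(13, 11) = 1.
By Bézout, 11*(6) + 13*(-5) = 1.
Particular solution: (4, -9).
General solution: m = 4 + 13t, n = -9 - 11t for integer t.
29 ≤ 4 + 13t ≤ 47 gives t ∈ [2, 3], which is 2 values.

2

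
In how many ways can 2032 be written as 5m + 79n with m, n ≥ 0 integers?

5

gcd(79, 5):
  79 = 15*5 + 4
  5 = 1*4 + 1
  4 = 4*1
so gcd(79, 5) = 1.
Back-substitute for Bézout coefficients:
  1 = 5 - 1*4
  ... = 5*(16) + 79*(-1)
Scale by 2032: one solution is (32512, -2032). Reduce m mod 79: (43, 23).
General: m = 43 + 79t, n = 23 - 5t.
m ≥ 0 ⇒ t ≥ 0; n ≥ 0 ⇒ t ≤ 4. So t ∈ [0, 4]: 5 solutions.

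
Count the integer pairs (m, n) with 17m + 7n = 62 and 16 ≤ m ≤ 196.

gcd(17, 7):
  17 = 2·7 + 3
  7 = 2·3 + 1
  3 = 3·1
so gcd(17, 7) = 1.
Back-substitute for Bézout coefficients:
  1 = 7 - 2·3
  ... = 17·(-2) + 7·(5)
Scale by 62: particular solution (-124, 310); reduce m mod 7: (2, 4).
General solution: m = 2 + 7t, n = 4 - 17t for integer t.
16 ≤ 2 + 7t ≤ 196 gives t ∈ [2, 27], which is 26 values.

26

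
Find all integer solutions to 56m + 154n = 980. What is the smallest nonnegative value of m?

1

gcd(154, 56) = 14.
14 divides 980, so solutions exist.
By Bézout, 56×(3) + 154×(-1) = 14.
Scale by 980/14 = 70: (m₀, n₀) = (210, -70).
General solution: m = 210 + 11t, n = -70 - 4t for integer t.
m ≥ 0: smallest is 210 mod 11 = 1 (at t = -19), with n = 6.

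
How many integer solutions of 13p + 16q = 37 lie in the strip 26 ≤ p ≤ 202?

11

gcd(16, 13):
  16 = 1*13 + 3
  13 = 4*3 + 1
  3 = 3*1
so gcd(16, 13) = 1.
Back-substitute for Bézout coefficients:
  1 = 13 - 4*3
  ... = 13*(5) + 16*(-4)
Scale by 37: particular solution (185, -148); reduce p mod 16: (9, -5).
General solution: p = 9 + 16t, q = -5 - 13t for integer t.
26 ≤ 9 + 16t ≤ 202 gives t ∈ [2, 12], which is 11 values.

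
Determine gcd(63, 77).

gcd(77, 63) = 7  (77 = 1*63 + 14, 63 = 4*14 + 7, 14 = 2*7).

7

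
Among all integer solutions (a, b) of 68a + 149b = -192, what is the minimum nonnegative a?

41

gcd(149, 68) = 1  (149 = 2×68 + 13, 68 = 5×13 + 3, 13 = 4×3 + 1, 3 = 3×1).
1 divides -192, so solutions exist.
Back-substituting, 68×(-46) + 149×(21) = 1.
Scale by -192/1 = -192: (a₀, b₀) = (8832, -4032).
General solution: a = 8832 + 149t, b = -4032 - 68t for integer t.
a ≥ 0: smallest is 8832 mod 149 = 41 (at t = -59), with b = -20.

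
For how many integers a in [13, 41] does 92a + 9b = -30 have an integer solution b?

3

gcd(92, 9) = 1  (92 = 10·9 + 2, 9 = 4·2 + 1, 2 = 2·1).
Back-substituting, 92·(-4) + 9·(41) = 1.
Scale by -30: particular solution (120, -1230); reduce a mod 9: (3, -34).
General solution: a = 3 + 9t, b = -34 - 92t for integer t.
13 ≤ 3 + 9t ≤ 41 gives t ∈ [2, 4], which is 3 values.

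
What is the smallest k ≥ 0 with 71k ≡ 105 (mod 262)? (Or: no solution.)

31

gcd(262, 71) = 1  (262 = 3·71 + 49, 71 = 1·49 + 22, 49 = 2·22 + 5, 22 = 4·5 + 2, 5 = 2·2 + 1, 2 = 2·1).
1 divides 105, so solutions exist.
Back-substituting, 71·(-107) + 262·(29) = 1.
So 71·(-107) ≡ 1 (mod 262); multiply by 105: k ≡ -11235 (mod 262).
Smallest nonnegative: k = -11235 mod 262 = 31.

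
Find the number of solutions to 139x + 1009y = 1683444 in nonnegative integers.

12

gcd(1009, 139) = 1  (1009 = 7·139 + 36, 139 = 3·36 + 31, 36 = 1·31 + 5, 31 = 6·5 + 1, 5 = 5·1).
Back-substituting, 139·(196) + 1009·(-27) = 1.
Scale by 1683444: one solution is (329955024, -45452988). Reduce x mod 1009: (925, 1541).
General: x = 925 + 1009t, y = 1541 - 139t.
x ≥ 0 ⇒ t ≥ 0; y ≥ 0 ⇒ t ≤ 11. So t ∈ [0, 11]: 12 solutions.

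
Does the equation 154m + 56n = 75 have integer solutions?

no

gcd(154, 56) = 14  (154 = 2·56 + 42, 56 = 1·42 + 14, 42 = 3·14).
14 does not divide 75 (remainder 5), so no integer solutions.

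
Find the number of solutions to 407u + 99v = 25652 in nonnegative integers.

7

gcd(407, 99) = 11.
By Bézout, 407*(1) + 99*(-4) = 11.
One solution: (1, 255).
General: u = 1 + 9t, v = 255 - 37t.
u ≥ 0 ⇒ t ≥ 0; v ≥ 0 ⇒ t ≤ 6. So t ∈ [0, 6]: 7 solutions.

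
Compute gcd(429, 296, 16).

gcd(429, 296):
  429 = 1*296 + 133
  296 = 2*133 + 30
  133 = 4*30 + 13
  30 = 2*13 + 4
  13 = 3*4 + 1
  4 = 4*1
so gcd(429, 296) = 1.
gcd(1, 16) = 1.

1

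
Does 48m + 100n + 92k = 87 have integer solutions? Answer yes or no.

no

gcd(100, 48) = 4  (100 = 2*48 + 4, 48 = 12*4).
gcd(4, 92) = 4.
4 does not divide 87 (remainder 3), so no integer solutions.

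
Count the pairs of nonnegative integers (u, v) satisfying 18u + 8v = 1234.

gcd(18, 8) = 2  (18 = 2·8 + 2, 8 = 4·2).
Back-substituting, 18·(1) + 8·(-2) = 2.
Scale by 617: one solution is (617, -1234). Reduce u mod 4: (1, 152).
General: u = 1 + 4t, v = 152 - 9t.
u ≥ 0 ⇒ t ≥ 0; v ≥ 0 ⇒ t ≤ 16. So t ∈ [0, 16]: 17 solutions.

17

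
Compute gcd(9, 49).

gcd(49, 9):
  49 = 5×9 + 4
  9 = 2×4 + 1
  4 = 4×1
so gcd(49, 9) = 1.

1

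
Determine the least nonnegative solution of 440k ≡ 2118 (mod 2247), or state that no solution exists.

gcd(2247, 440):
  2247 = 5×440 + 47
  440 = 9×47 + 17
  47 = 2×17 + 13
  17 = 1×13 + 4
  13 = 3×4 + 1
  4 = 4×1
so gcd(2247, 440) = 1.
1 divides 2118, so solutions exist.
Back-substitute for Bézout coefficients:
  1 = 13 - 3×4
  ... = 440×(-526) + 2247×(103)
So 440×(-526) ≡ 1 (mod 2247); multiply by 2118: k ≡ -1114068 (mod 2247).
Smallest nonnegative: k = -1114068 mod 2247 = 444.

444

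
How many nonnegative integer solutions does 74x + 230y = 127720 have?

gcd(230, 74) = 2  (230 = 3·74 + 8, 74 = 9·8 + 2, 8 = 4·2).
Back-substituting, 74·(28) + 230·(-9) = 2.
Scale by 63860: one solution is (1788080, -574740). Reduce x mod 115: (60, 536).
General: x = 60 + 115t, y = 536 - 37t.
x ≥ 0 ⇒ t ≥ 0; y ≥ 0 ⇒ t ≤ 14. So t ∈ [0, 14]: 15 solutions.

15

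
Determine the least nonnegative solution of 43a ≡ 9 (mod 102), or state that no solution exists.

69

gcd(102, 43):
  102 = 2×43 + 16
  43 = 2×16 + 11
  16 = 1×11 + 5
  11 = 2×5 + 1
  5 = 5×1
so gcd(102, 43) = 1.
1 divides 9, so solutions exist.
Back-substitute for Bézout coefficients:
  1 = 11 - 2×5
  ... = 43×(19) + 102×(-8)
So 43×(19) ≡ 1 (mod 102); multiply by 9: a ≡ 171 (mod 102).
Smallest nonnegative: a = 171 mod 102 = 69.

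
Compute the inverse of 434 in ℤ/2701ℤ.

gcd(2701, 434):
  2701 = 6·434 + 97
  434 = 4·97 + 46
  97 = 2·46 + 5
  46 = 9·5 + 1
  5 = 5·1
so gcd(2701, 434) = 1.
Back-substitute for Bézout coefficients:
  1 = 46 - 9·5
  ... = 434·(529) + 2701·(-85)
So 434·529 ≡ 1 (mod 2701), and 529 mod 2701 = 529.

529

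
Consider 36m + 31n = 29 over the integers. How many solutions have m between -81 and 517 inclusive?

gcd(36, 31) = 1  (36 = 1*31 + 5, 31 = 6*5 + 1, 5 = 5*1).
Back-substituting, 36*(-6) + 31*(7) = 1.
Scale by 29: particular solution (-174, 203); reduce m mod 31: (12, -13).
General solution: m = 12 + 31t, n = -13 - 36t for integer t.
-81 ≤ 12 + 31t ≤ 517 gives t ∈ [-3, 16], which is 20 values.

20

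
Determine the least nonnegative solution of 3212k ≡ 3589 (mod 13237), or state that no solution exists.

gcd(13237, 3212):
  13237 = 4×3212 + 389
  3212 = 8×389 + 100
  389 = 3×100 + 89
  100 = 1×89 + 11
  89 = 8×11 + 1
  11 = 11×1
so gcd(13237, 3212) = 1.
1 divides 3589, so solutions exist.
Back-substitute for Bézout coefficients:
  1 = 89 - 8×11
  ... = 3212×(-1191) + 13237×(289)
So 3212×(-1191) ≡ 1 (mod 13237); multiply by 3589: k ≡ -4274499 (mod 13237).
Smallest nonnegative: k = -4274499 mod 13237 = 1052.

1052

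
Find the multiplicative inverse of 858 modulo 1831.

1624

gcd(1831, 858) = 1  (1831 = 2×858 + 115, 858 = 7×115 + 53, 115 = 2×53 + 9, 53 = 5×9 + 8, 9 = 1×8 + 1, 8 = 8×1).
Back-substituting, 858×(-207) + 1831×(97) = 1.
So 858×-207 ≡ 1 (mod 1831), and -207 mod 1831 = 1624.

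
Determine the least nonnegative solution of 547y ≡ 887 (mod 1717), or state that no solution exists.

gcd(1717, 547) = 1.
1 divides 887, so solutions exist.
By Bézout, 547×(-113) + 1717×(36) = 1.
So 547×(-113) ≡ 1 (mod 1717); multiply by 887: y ≡ -100231 (mod 1717).
Smallest nonnegative: y = -100231 mod 1717 = 1072.

1072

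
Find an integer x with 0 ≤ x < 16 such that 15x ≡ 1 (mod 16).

15

gcd(16, 15) = 1.
By Bézout, 15×(-1) + 16×(1) = 1.
So 15×-1 ≡ 1 (mod 16), and -1 mod 16 = 15.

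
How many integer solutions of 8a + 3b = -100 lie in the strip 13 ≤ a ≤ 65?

gcd(8, 3) = 1.
By Bézout, 8×(-1) + 3×(3) = 1.
Particular solution: (1, -36).
General solution: a = 1 + 3t, b = -36 - 8t for integer t.
13 ≤ 1 + 3t ≤ 65 gives t ∈ [4, 21], which is 18 values.

18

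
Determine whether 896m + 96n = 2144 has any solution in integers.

gcd(896, 96):
  896 = 9×96 + 32
  96 = 3×32
so gcd(896, 96) = 32.
32 divides 2144, so integer solutions exist.

yes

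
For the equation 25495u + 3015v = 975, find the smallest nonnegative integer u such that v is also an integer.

gcd(25495, 3015):
  25495 = 8*3015 + 1375
  3015 = 2*1375 + 265
  1375 = 5*265 + 50
  265 = 5*50 + 15
  50 = 3*15 + 5
  15 = 3*5
so gcd(25495, 3015) = 5.
5 divides 975, so solutions exist.
Back-substitute for Bézout coefficients:
  5 = 50 - 3*15
  ... = 25495*(182) + 3015*(-1539)
Scale by 975/5 = 195: (u₀, v₀) = (35490, -300105).
General solution: u = 35490 + 603t, v = -300105 - 5099t for integer t.
u ≥ 0: smallest is 35490 mod 603 = 516 (at t = -58), with v = -4363.

516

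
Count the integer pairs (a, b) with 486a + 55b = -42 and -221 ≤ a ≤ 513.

gcd(486, 55) = 1.
By Bézout, 486×(6) + 55×(-53) = 1.
Particular solution: (23, -204).
General solution: a = 23 + 55t, b = -204 - 486t for integer t.
-221 ≤ 23 + 55t ≤ 513 gives t ∈ [-4, 8], which is 13 values.

13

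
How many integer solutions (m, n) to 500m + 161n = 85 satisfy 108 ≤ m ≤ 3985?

24

gcd(500, 161) = 1  (500 = 3·161 + 17, 161 = 9·17 + 8, 17 = 2·8 + 1, 8 = 8·1).
Back-substituting, 500·(19) + 161·(-59) = 1.
Scale by 85: particular solution (1615, -5015); reduce m mod 161: (5, -15).
General solution: m = 5 + 161t, n = -15 - 500t for integer t.
108 ≤ 5 + 161t ≤ 3985 gives t ∈ [1, 24], which is 24 values.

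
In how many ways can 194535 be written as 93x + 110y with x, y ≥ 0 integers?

19

gcd(110, 93) = 1  (110 = 1×93 + 17, 93 = 5×17 + 8, 17 = 2×8 + 1, 8 = 8×1).
Back-substituting, 93×(-13) + 110×(11) = 1.
Scale by 194535: one solution is (-2528955, 2139885). Reduce x mod 110: (55, 1722).
General: x = 55 + 110t, y = 1722 - 93t.
x ≥ 0 ⇒ t ≥ 0; y ≥ 0 ⇒ t ≤ 18. So t ∈ [0, 18]: 19 solutions.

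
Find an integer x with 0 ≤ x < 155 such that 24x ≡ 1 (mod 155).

gcd(155, 24) = 1.
By Bézout, 24·(-71) + 155·(11) = 1.
So 24·-71 ≡ 1 (mod 155), and -71 mod 155 = 84.

84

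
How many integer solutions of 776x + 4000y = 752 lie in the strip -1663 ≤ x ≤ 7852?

19

gcd(4000, 776) = 8.
By Bézout, 776×(-67) + 4000×(13) = 8.
Particular solution: (202, -39).
General solution: x = 202 + 500t, y = -39 - 97t for integer t.
-1663 ≤ 202 + 500t ≤ 7852 gives t ∈ [-3, 15], which is 19 values.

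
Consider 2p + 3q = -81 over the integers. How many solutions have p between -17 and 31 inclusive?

16

gcd(3, 2) = 1  (3 = 1·2 + 1, 2 = 2·1).
Back-substituting, 2·(-1) + 3·(1) = 1.
Scale by -81: particular solution (81, -81); reduce p mod 3: (0, -27).
General solution: p = 0 + 3t, q = -27 - 2t for integer t.
-17 ≤ 0 + 3t ≤ 31 gives t ∈ [-5, 10], which is 16 values.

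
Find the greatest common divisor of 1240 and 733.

gcd(1240, 733):
  1240 = 1·733 + 507
  733 = 1·507 + 226
  507 = 2·226 + 55
  226 = 4·55 + 6
  55 = 9·6 + 1
  6 = 6·1
so gcd(1240, 733) = 1.

1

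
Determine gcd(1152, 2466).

gcd(2466, 1152):
  2466 = 2*1152 + 162
  1152 = 7*162 + 18
  162 = 9*18
so gcd(2466, 1152) = 18.

18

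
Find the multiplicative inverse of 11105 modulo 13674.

gcd(13674, 11105) = 1.
By Bézout, 11105*(-1501) + 13674*(1219) = 1.
So 11105*-1501 ≡ 1 (mod 13674), and -1501 mod 13674 = 12173.

12173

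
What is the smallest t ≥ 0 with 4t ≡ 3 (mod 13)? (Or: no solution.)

4

gcd(13, 4) = 1  (13 = 3·4 + 1, 4 = 4·1).
1 divides 3, so solutions exist.
Back-substituting, 4·(-3) + 13·(1) = 1.
So 4·(-3) ≡ 1 (mod 13); multiply by 3: t ≡ -9 (mod 13).
Smallest nonnegative: t = -9 mod 13 = 4.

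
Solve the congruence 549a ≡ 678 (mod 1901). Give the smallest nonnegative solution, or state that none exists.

gcd(1901, 549) = 1.
1 divides 678, so solutions exist.
By Bézout, 549·(232) + 1901·(-67) = 1.
So 549·(232) ≡ 1 (mod 1901); multiply by 678: a ≡ 157296 (mod 1901).
Smallest nonnegative: a = 157296 mod 1901 = 1414.

1414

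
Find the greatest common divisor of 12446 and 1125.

gcd(12446, 1125):
  12446 = 11*1125 + 71
  1125 = 15*71 + 60
  71 = 1*60 + 11
  60 = 5*11 + 5
  11 = 2*5 + 1
  5 = 5*1
so gcd(12446, 1125) = 1.

1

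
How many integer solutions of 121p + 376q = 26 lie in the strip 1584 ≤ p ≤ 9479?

gcd(376, 121):
  376 = 3×121 + 13
  121 = 9×13 + 4
  13 = 3×4 + 1
  4 = 4×1
so gcd(376, 121) = 1.
Back-substitute for Bézout coefficients:
  1 = 13 - 3×4
  ... = 121×(-87) + 376×(28)
Scale by 26: particular solution (-2262, 728); reduce p mod 376: (370, -119).
General solution: p = 370 + 376t, q = -119 - 121t for integer t.
1584 ≤ 370 + 376t ≤ 9479 gives t ∈ [4, 24], which is 21 values.

21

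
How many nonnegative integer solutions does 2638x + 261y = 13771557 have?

gcd(2638, 261):
  2638 = 10×261 + 28
  261 = 9×28 + 9
  28 = 3×9 + 1
  9 = 9×1
so gcd(2638, 261) = 1.
Back-substitute for Bézout coefficients:
  1 = 28 - 3×9
  ... = 2638×(28) + 261×(-283)
Scale by 13771557: one solution is (385603596, -3897350631). Reduce x mod 261: (108, 51673).
General: x = 108 + 261t, y = 51673 - 2638t.
x ≥ 0 ⇒ t ≥ 0; y ≥ 0 ⇒ t ≤ 19. So t ∈ [0, 19]: 20 solutions.

20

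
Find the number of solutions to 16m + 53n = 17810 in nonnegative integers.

gcd(53, 16) = 1.
By Bézout, 16*(10) + 53*(-3) = 1.
One solution: (20, 330).
General: m = 20 + 53t, n = 330 - 16t.
m ≥ 0 ⇒ t ≥ 0; n ≥ 0 ⇒ t ≤ 20. So t ∈ [0, 20]: 21 solutions.

21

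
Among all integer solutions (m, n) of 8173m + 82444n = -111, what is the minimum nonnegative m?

25289

gcd(82444, 8173) = 1.
1 divides -111, so solutions exist.
By Bézout, 8173*(-5427) + 82444*(538) = 1.
Scale by -111/1 = -111: (m₀, n₀) = (602397, -59718).
General solution: m = 602397 + 82444t, n = -59718 - 8173t for integer t.
m ≥ 0: smallest is 602397 mod 82444 = 25289 (at t = -7), with n = -2507.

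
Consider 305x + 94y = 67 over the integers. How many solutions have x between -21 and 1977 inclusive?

21

gcd(305, 94) = 1  (305 = 3·94 + 23, 94 = 4·23 + 2, 23 = 11·2 + 1, 2 = 2·1).
Back-substituting, 305·(45) + 94·(-146) = 1.
Scale by 67: particular solution (3015, -9782); reduce x mod 94: (7, -22).
General solution: x = 7 + 94t, y = -22 - 305t for integer t.
-21 ≤ 7 + 94t ≤ 1977 gives t ∈ [0, 20], which is 21 values.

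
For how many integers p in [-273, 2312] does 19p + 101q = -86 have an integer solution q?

26

gcd(101, 19) = 1.
By Bézout, 19×(16) + 101×(-3) = 1.
Particular solution: (38, -8).
General solution: p = 38 + 101t, q = -8 - 19t for integer t.
-273 ≤ 38 + 101t ≤ 2312 gives t ∈ [-3, 22], which is 26 values.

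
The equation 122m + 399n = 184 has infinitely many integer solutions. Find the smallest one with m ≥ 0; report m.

gcd(399, 122):
  399 = 3·122 + 33
  122 = 3·33 + 23
  33 = 1·23 + 10
  23 = 2·10 + 3
  10 = 3·3 + 1
  3 = 3·1
so gcd(399, 122) = 1.
1 divides 184, so solutions exist.
Back-substitute for Bézout coefficients:
  1 = 10 - 3·3
  ... = 122·(-121) + 399·(37)
Scale by 184/1 = 184: (m₀, n₀) = (-22264, 6808).
General solution: m = -22264 + 399t, n = 6808 - 122t for integer t.
m ≥ 0: smallest is -22264 mod 399 = 80 (at t = 56), with n = -24.

80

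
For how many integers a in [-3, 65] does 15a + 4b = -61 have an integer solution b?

gcd(15, 4) = 1  (15 = 3×4 + 3, 4 = 1×3 + 1, 3 = 3×1).
Back-substituting, 15×(-1) + 4×(4) = 1.
Scale by -61: particular solution (61, -244); reduce a mod 4: (1, -19).
General solution: a = 1 + 4t, b = -19 - 15t for integer t.
-3 ≤ 1 + 4t ≤ 65 gives t ∈ [-1, 16], which is 18 values.

18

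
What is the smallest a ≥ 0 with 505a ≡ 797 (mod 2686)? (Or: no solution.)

2411

gcd(2686, 505) = 1  (2686 = 5×505 + 161, 505 = 3×161 + 22, 161 = 7×22 + 7, 22 = 3×7 + 1, 7 = 7×1).
1 divides 797, so solutions exist.
Back-substituting, 505×(367) + 2686×(-69) = 1.
So 505×(367) ≡ 1 (mod 2686); multiply by 797: a ≡ 292499 (mod 2686).
Smallest nonnegative: a = 292499 mod 2686 = 2411.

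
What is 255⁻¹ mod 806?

gcd(806, 255) = 1  (806 = 3×255 + 41, 255 = 6×41 + 9, 41 = 4×9 + 5, 9 = 1×5 + 4, 5 = 1×4 + 1, 4 = 4×1).
Back-substituting, 255×(-177) + 806×(56) = 1.
So 255×-177 ≡ 1 (mod 806), and -177 mod 806 = 629.

629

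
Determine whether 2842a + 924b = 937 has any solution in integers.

no

gcd(2842, 924) = 14  (2842 = 3·924 + 70, 924 = 13·70 + 14, 70 = 5·14).
14 does not divide 937 (remainder 13), so no integer solutions.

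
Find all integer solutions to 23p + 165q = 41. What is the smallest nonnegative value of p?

52

gcd(165, 23):
  165 = 7×23 + 4
  23 = 5×4 + 3
  4 = 1×3 + 1
  3 = 3×1
so gcd(165, 23) = 1.
1 divides 41, so solutions exist.
Back-substitute for Bézout coefficients:
  1 = 4 - 1×3
  ... = 23×(-43) + 165×(6)
Scale by 41/1 = 41: (p₀, q₀) = (-1763, 246).
General solution: p = -1763 + 165t, q = 246 - 23t for integer t.
p ≥ 0: smallest is -1763 mod 165 = 52 (at t = 11), with q = -7.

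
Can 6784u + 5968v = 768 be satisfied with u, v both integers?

gcd(6784, 5968) = 16  (6784 = 1·5968 + 816, 5968 = 7·816 + 256, 816 = 3·256 + 48, 256 = 5·48 + 16, 48 = 3·16).
16 divides 768, so integer solutions exist.

yes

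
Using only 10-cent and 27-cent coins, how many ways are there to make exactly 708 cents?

3

Need nonnegative integers with 10j + 27k = 708.
gcd(10, 27) = 1, and 10·(-8) + 27·(3) = 1.
So (j₀, k₀) = (-5664, 2124); general j = -5664 + 27t, k = 2124 - 10t.
j ≥ 0 ⇒ t ≥ 210; k ≥ 0 ⇒ t ≤ 212. That's 3 values of t.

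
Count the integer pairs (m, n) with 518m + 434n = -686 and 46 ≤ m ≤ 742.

23

gcd(518, 434):
  518 = 1×434 + 84
  434 = 5×84 + 14
  84 = 6×14
so gcd(518, 434) = 14.
Back-substitute for Bézout coefficients:
  14 = 434 - 5×84
  ... = 518×(-5) + 434×(6)
Scale by -49: particular solution (245, -294); reduce m mod 31: (28, -35).
General solution: m = 28 + 31t, n = -35 - 37t for integer t.
46 ≤ 28 + 31t ≤ 742 gives t ∈ [1, 23], which is 23 values.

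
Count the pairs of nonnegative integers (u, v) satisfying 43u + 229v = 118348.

12

gcd(229, 43) = 1  (229 = 5×43 + 14, 43 = 3×14 + 1, 14 = 14×1).
Back-substituting, 43×(16) + 229×(-3) = 1.
Scale by 118348: one solution is (1893568, -355044). Reduce u mod 229: (196, 480).
General: u = 196 + 229t, v = 480 - 43t.
u ≥ 0 ⇒ t ≥ 0; v ≥ 0 ⇒ t ≤ 11. So t ∈ [0, 11]: 12 solutions.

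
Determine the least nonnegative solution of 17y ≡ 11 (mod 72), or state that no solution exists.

43

gcd(72, 17) = 1  (72 = 4×17 + 4, 17 = 4×4 + 1, 4 = 4×1).
1 divides 11, so solutions exist.
Back-substituting, 17×(17) + 72×(-4) = 1.
So 17×(17) ≡ 1 (mod 72); multiply by 11: y ≡ 187 (mod 72).
Smallest nonnegative: y = 187 mod 72 = 43.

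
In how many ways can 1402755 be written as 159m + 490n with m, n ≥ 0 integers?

18

gcd(490, 159) = 1  (490 = 3×159 + 13, 159 = 12×13 + 3, 13 = 4×3 + 1, 3 = 3×1).
Back-substituting, 159×(-151) + 490×(49) = 1.
Scale by 1402755: one solution is (-211816005, 68734995). Reduce m mod 490: (215, 2793).
General: m = 215 + 490t, n = 2793 - 159t.
m ≥ 0 ⇒ t ≥ 0; n ≥ 0 ⇒ t ≤ 17. So t ∈ [0, 17]: 18 solutions.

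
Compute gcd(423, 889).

gcd(889, 423):
  889 = 2*423 + 43
  423 = 9*43 + 36
  43 = 1*36 + 7
  36 = 5*7 + 1
  7 = 7*1
so gcd(889, 423) = 1.

1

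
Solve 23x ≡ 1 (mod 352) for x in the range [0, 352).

199

gcd(352, 23) = 1  (352 = 15*23 + 7, 23 = 3*7 + 2, 7 = 3*2 + 1, 2 = 2*1).
Back-substituting, 23*(-153) + 352*(10) = 1.
So 23*-153 ≡ 1 (mod 352), and -153 mod 352 = 199.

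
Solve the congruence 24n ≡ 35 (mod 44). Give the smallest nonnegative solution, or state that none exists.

no solution

gcd(44, 24):
  44 = 1*24 + 20
  24 = 1*20 + 4
  20 = 5*4
so gcd(44, 24) = 4.
4 does not divide 35, so the congruence has no solution.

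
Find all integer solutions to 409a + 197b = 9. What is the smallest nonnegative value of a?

gcd(409, 197):
  409 = 2·197 + 15
  197 = 13·15 + 2
  15 = 7·2 + 1
  2 = 2·1
so gcd(409, 197) = 1.
1 divides 9, so solutions exist.
Back-substitute for Bézout coefficients:
  1 = 15 - 7·2
  ... = 409·(92) + 197·(-191)
Scale by 9/1 = 9: (a₀, b₀) = (828, -1719).
General solution: a = 828 + 197t, b = -1719 - 409t for integer t.
a ≥ 0: smallest is 828 mod 197 = 40 (at t = -4), with b = -83.

40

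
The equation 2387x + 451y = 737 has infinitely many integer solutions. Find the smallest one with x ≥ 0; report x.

gcd(2387, 451):
  2387 = 5·451 + 132
  451 = 3·132 + 55
  132 = 2·55 + 22
  55 = 2·22 + 11
  22 = 2·11
so gcd(2387, 451) = 11.
11 divides 737, so solutions exist.
Back-substitute for Bézout coefficients:
  11 = 55 - 2·22
  ... = 2387·(-17) + 451·(90)
Scale by 737/11 = 67: (x₀, y₀) = (-1139, 6030).
General solution: x = -1139 + 41t, y = 6030 - 217t for integer t.
x ≥ 0: smallest is -1139 mod 41 = 9 (at t = 28), with y = -46.

9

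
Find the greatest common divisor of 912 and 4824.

24

gcd(4824, 912):
  4824 = 5*912 + 264
  912 = 3*264 + 120
  264 = 2*120 + 24
  120 = 5*24
so gcd(4824, 912) = 24.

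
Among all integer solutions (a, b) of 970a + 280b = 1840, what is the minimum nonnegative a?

12

gcd(970, 280):
  970 = 3×280 + 130
  280 = 2×130 + 20
  130 = 6×20 + 10
  20 = 2×10
so gcd(970, 280) = 10.
10 divides 1840, so solutions exist.
Back-substitute for Bézout coefficients:
  10 = 130 - 6×20
  ... = 970×(13) + 280×(-45)
Scale by 1840/10 = 184: (a₀, b₀) = (2392, -8280).
General solution: a = 2392 + 28t, b = -8280 - 97t for integer t.
a ≥ 0: smallest is 2392 mod 28 = 12 (at t = -85), with b = -35.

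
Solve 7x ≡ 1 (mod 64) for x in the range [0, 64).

55

gcd(64, 7):
  64 = 9×7 + 1
  7 = 7×1
so gcd(64, 7) = 1.
Back-substitute for Bézout coefficients:
  1 = 64 - 9×7
  ... = 7×(-9) + 64×(1)
So 7×-9 ≡ 1 (mod 64), and -9 mod 64 = 55.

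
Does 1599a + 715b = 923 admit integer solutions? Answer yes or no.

yes

gcd(1599, 715) = 13.
13 divides 923, so integer solutions exist.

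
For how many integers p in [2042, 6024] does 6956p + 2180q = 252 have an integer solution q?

8

gcd(6956, 2180) = 4.
By Bézout, 6956×(-131) + 2180×(418) = 4.
Particular solution: (467, -1490).
General solution: p = 467 + 545t, q = -1490 - 1739t for integer t.
2042 ≤ 467 + 545t ≤ 6024 gives t ∈ [3, 10], which is 8 values.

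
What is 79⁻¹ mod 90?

gcd(90, 79) = 1  (90 = 1·79 + 11, 79 = 7·11 + 2, 11 = 5·2 + 1, 2 = 2·1).
Back-substituting, 79·(-41) + 90·(36) = 1.
So 79·-41 ≡ 1 (mod 90), and -41 mod 90 = 49.

49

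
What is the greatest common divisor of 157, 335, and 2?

1

gcd(335, 157):
  335 = 2×157 + 21
  157 = 7×21 + 10
  21 = 2×10 + 1
  10 = 10×1
so gcd(335, 157) = 1.
gcd(1, 2) = 1.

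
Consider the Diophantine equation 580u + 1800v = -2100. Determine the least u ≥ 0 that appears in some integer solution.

15

gcd(1800, 580):
  1800 = 3·580 + 60
  580 = 9·60 + 40
  60 = 1·40 + 20
  40 = 2·20
so gcd(1800, 580) = 20.
20 divides -2100, so solutions exist.
Back-substitute for Bézout coefficients:
  20 = 60 - 1·40
  ... = 580·(-31) + 1800·(10)
Scale by -2100/20 = -105: (u₀, v₀) = (3255, -1050).
General solution: u = 3255 + 90t, v = -1050 - 29t for integer t.
u ≥ 0: smallest is 3255 mod 90 = 15 (at t = -36), with v = -6.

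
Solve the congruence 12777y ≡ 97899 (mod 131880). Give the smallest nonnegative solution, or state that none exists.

gcd(131880, 12777) = 3  (131880 = 10·12777 + 4110, 12777 = 3·4110 + 447, 4110 = 9·447 + 87, 447 = 5·87 + 12, 87 = 7·12 + 3, 12 = 4·3).
3 divides 97899, so solutions exist.
Back-substituting, 12777·(-10621) + 131880·(1029) = 3.
So 12777·(-10621) ≡ 3 (mod 131880); multiply by 32633: y ≡ -346595093 (mod 43960).
Smallest nonnegative: y = -346595093 mod 43960 = 29507.

29507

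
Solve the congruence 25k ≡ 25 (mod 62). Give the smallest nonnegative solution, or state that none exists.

1

gcd(62, 25) = 1.
1 divides 25, so solutions exist.
By Bézout, 25*(5) + 62*(-2) = 1.
So 25*(5) ≡ 1 (mod 62); multiply by 25: k ≡ 125 (mod 62).
Smallest nonnegative: k = 125 mod 62 = 1.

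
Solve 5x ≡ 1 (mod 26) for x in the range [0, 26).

gcd(26, 5) = 1  (26 = 5×5 + 1, 5 = 5×1).
Back-substituting, 5×(-5) + 26×(1) = 1.
So 5×-5 ≡ 1 (mod 26), and -5 mod 26 = 21.

21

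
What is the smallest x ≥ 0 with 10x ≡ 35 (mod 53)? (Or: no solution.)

gcd(53, 10) = 1  (53 = 5·10 + 3, 10 = 3·3 + 1, 3 = 3·1).
1 divides 35, so solutions exist.
Back-substituting, 10·(16) + 53·(-3) = 1.
So 10·(16) ≡ 1 (mod 53); multiply by 35: x ≡ 560 (mod 53).
Smallest nonnegative: x = 560 mod 53 = 30.

30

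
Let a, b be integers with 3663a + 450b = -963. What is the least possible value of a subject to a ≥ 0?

49

gcd(3663, 450):
  3663 = 8×450 + 63
  450 = 7×63 + 9
  63 = 7×9
so gcd(3663, 450) = 9.
9 divides -963, so solutions exist.
Back-substitute for Bézout coefficients:
  9 = 450 - 7×63
  ... = 3663×(-7) + 450×(57)
Scale by -963/9 = -107: (a₀, b₀) = (749, -6099).
General solution: a = 749 + 50t, b = -6099 - 407t for integer t.
a ≥ 0: smallest is 749 mod 50 = 49 (at t = -14), with b = -401.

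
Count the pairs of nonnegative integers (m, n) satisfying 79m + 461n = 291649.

8

gcd(461, 79) = 1.
By Bézout, 79×(-35) + 461×(6) = 1.
One solution: (208, 597).
General: m = 208 + 461t, n = 597 - 79t.
m ≥ 0 ⇒ t ≥ 0; n ≥ 0 ⇒ t ≤ 7. So t ∈ [0, 7]: 8 solutions.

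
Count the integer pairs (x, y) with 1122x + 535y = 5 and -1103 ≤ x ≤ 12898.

gcd(1122, 535) = 1.
By Bézout, 1122*(-72) + 535*(151) = 1.
Particular solution: (175, -367).
General solution: x = 175 + 535t, y = -367 - 1122t for integer t.
-1103 ≤ 175 + 535t ≤ 12898 gives t ∈ [-2, 23], which is 26 values.

26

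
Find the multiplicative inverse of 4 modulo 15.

gcd(15, 4) = 1.
By Bézout, 4*(4) + 15*(-1) = 1.
So 4*4 ≡ 1 (mod 15), and 4 mod 15 = 4.

4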